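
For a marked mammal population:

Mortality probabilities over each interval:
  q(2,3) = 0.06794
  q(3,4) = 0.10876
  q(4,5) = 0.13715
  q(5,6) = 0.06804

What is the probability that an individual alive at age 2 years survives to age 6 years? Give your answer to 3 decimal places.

0.668

Survival from 2 to 6 is the product of surviving each interval: (1 − 0.06794) × (1 − 0.10876) × (1 − 0.13715) × (1 − 0.06804).
= 0.93206 × 0.89124 × 0.86285 × 0.93196 = 0.667992.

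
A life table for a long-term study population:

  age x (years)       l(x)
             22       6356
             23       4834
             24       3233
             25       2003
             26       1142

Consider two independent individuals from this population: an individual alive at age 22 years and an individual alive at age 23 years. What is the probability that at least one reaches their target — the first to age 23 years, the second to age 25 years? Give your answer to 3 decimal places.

0.860

p₁ = l(23)/l(22) = 4834/6356 = 0.760541; p₂ = l(25)/l(23) = 2003/4834 = 0.414357.
P(at least one) = 1 − (1−p₁)(1−p₂) = 1 − 0.239459 × 0.585643 = 0.859763.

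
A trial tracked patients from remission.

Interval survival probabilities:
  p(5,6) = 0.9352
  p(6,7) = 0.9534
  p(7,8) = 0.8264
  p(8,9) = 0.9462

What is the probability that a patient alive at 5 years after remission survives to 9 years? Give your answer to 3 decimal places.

0.697

Survival from 5 to 9 is the product of surviving each interval: 0.9352 × 0.9534 × 0.8264 × 0.9462.
= 0.697193.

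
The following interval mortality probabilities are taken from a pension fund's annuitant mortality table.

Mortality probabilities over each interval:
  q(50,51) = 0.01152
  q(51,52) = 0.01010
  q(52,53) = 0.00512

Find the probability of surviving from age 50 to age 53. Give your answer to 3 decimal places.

0.973

The overall survival probability is (1 − 0.01152) × (1 − 0.01010) × (1 − 0.00512).
= 0.98848 × 0.98990 × 0.99488 = 0.973486.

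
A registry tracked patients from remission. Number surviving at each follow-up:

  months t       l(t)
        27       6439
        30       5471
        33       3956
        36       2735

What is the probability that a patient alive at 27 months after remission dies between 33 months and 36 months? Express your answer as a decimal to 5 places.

This is the probability of reaching 33 but not 36, conditional on being alive at 27: (l(33) − l(36)) / l(27).
= (3956 − 2735) / 6439 = 1221 / 6439 = 0.189626.

0.18963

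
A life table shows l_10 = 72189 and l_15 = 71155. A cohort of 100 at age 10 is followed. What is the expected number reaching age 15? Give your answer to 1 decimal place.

98.6

The relevant probability is 71155/72189 = 0.985676.
Expected number = 100 × 0.985676 = 98.6.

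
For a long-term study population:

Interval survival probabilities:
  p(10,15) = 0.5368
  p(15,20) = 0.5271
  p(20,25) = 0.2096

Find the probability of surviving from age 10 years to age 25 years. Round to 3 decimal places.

0.059

Chaining the interval survival probabilities: 0.5368 × 0.5271 × 0.2096.
= 0.059306.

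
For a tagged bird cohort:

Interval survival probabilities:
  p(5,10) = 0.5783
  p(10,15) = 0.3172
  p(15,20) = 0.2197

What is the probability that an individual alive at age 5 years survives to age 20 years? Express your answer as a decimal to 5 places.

0.04030

The overall survival probability is 0.5783 × 0.3172 × 0.2197.
= 0.040301.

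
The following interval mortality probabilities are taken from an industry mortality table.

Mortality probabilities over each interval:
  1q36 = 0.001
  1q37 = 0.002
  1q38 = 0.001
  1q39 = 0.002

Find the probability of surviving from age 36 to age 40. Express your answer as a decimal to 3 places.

Chaining the interval survival probabilities: (1 − 0.001) × (1 − 0.002) × (1 − 0.001) × (1 − 0.002).
= 0.999 × 0.998 × 0.999 × 0.998 = 0.994013.

0.994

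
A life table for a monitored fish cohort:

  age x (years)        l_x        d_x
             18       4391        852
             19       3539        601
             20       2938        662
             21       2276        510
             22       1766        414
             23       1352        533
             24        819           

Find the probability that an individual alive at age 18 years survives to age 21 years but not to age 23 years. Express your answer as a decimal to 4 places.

This is the probability of reaching 21 but not 23, conditional on being alive at 18: (l_21 − l_23) / l_18.
= (2276 − 1352) / 4391 = 924 / 4391 = 0.210430.

0.2104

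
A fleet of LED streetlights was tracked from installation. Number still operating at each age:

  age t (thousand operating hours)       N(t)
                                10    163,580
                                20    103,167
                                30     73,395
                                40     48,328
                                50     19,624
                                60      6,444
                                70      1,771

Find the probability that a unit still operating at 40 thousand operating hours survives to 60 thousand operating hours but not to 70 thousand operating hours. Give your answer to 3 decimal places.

0.097

This is the probability of reaching 60 but not 70, conditional on being operational at 40: (N(60) − N(70)) / N(40).
= (6,444 − 1,771) / 48,328 = 4,673 / 48,328 = 0.096693.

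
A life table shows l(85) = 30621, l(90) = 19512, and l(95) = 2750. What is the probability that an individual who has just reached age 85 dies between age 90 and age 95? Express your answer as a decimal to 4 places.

This is the probability of reaching 90 but not 95, conditional on being alive at 85: (l(90) − l(95)) / l(85).
= (19512 − 2750) / 30621 = 16762 / 30621 = 0.547402.

0.5474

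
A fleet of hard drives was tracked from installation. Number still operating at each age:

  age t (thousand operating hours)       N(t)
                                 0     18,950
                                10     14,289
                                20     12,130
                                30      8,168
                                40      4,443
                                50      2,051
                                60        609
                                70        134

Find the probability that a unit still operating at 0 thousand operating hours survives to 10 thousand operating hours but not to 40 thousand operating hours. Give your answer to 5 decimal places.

This is the probability of reaching 10 but not 40, conditional on being operational at 0: (N(10) − N(40)) / N(0).
= (14,289 − 4,443) / 18,950 = 9,846 / 18,950 = 0.519578.

0.51958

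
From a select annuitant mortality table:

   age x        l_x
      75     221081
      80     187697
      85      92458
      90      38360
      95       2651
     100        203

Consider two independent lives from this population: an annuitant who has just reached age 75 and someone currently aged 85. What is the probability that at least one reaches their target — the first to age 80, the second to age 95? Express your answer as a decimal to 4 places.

0.8533

p₁ = l_80/l_75 = 187697/221081 = 0.848997; p₂ = l_95/l_85 = 2651/92458 = 0.028672.
P(at least one) = 1 − (1−p₁)(1−p₂) = 1 − 0.151003 × 0.971328 = 0.853327.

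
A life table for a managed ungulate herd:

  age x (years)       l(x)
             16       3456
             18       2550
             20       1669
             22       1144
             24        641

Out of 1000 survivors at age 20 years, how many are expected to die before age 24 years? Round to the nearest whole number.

616

The relevant probability is 1 − 641/1669 = 0.615938.
Expected number = 1000 × 0.615938 = 616.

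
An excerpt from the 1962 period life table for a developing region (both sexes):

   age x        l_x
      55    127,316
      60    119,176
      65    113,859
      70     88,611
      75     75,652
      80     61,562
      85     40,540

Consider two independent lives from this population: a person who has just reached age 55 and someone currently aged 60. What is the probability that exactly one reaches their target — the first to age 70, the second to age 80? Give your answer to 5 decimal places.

0.49351

p₁ = l_70/l_55 = 88,611/127,316 = 0.695993; p₂ = l_80/l_60 = 61,562/119,176 = 0.516564.
P(exactly one) = p₁(1−p₂) + (1−p₁)p₂ = 0.336468 + 0.157039 = 0.493507.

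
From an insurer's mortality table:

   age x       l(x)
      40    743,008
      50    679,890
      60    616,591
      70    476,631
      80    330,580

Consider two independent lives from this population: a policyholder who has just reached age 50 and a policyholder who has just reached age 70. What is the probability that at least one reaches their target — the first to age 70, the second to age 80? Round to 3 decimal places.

0.908

p₁ = l(70)/l(50) = 476,631/679,890 = 0.701041; p₂ = l(80)/l(70) = 330,580/476,631 = 0.693576.
P(at least one) = 1 − (1−p₁)(1−p₂) = 1 − 0.298959 × 0.306424 = 0.908392.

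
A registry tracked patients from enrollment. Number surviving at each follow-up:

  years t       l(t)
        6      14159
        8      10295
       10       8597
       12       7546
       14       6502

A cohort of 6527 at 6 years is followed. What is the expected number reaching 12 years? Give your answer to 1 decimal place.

The relevant probability is 7546/14159 = 0.532947.
Expected number = 6527 × 0.532947 = 3478.5.

3478.5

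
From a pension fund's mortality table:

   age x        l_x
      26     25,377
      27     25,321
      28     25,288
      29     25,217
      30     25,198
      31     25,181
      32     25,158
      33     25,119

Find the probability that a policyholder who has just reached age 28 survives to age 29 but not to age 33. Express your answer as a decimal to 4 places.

We want 1|4q28 = (l_29 − l_33)/l_28.
This is the probability of reaching 29 but not 33, conditional on being alive at 28: (l_29 − l_33) / l_28.
= (25,217 − 25,119) / 25,288 = 98 / 25,288 = 0.003875.

0.0039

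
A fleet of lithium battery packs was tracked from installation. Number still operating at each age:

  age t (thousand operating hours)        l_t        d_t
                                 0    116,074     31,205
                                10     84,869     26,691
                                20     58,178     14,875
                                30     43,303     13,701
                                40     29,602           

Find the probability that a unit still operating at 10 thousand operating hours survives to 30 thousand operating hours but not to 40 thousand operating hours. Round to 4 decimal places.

This is the probability of reaching 30 but not 40, conditional on being operational at 10: (l_30 − l_40) / l_10.
= (43,303 − 29,602) / 84,869 = 13,701 / 84,869 = 0.161437.

0.1614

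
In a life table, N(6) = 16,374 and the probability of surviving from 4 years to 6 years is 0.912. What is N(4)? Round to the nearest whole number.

17954

N(4) = N(6) / p = 16,374 / 0.912 = 17954.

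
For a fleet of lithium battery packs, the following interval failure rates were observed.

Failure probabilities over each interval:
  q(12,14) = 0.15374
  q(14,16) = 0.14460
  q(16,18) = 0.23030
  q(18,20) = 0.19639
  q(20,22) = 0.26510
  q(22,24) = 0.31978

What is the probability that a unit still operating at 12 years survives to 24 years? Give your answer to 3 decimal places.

0.224

The overall survival probability is (1 − 0.15374) × (1 − 0.14460) × (1 − 0.23030) × (1 − 0.19639) × (1 − 0.26510) × (1 − 0.31978).
= 0.84626 × 0.85540 × 0.76970 × 0.80361 × 0.73490 × 0.68022 = 0.223830.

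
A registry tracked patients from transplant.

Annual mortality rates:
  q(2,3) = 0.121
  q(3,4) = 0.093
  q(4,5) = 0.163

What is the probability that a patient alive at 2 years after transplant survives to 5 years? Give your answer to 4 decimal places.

Chaining the interval survival probabilities: (1 − 0.121) × (1 − 0.093) × (1 − 0.163).
= 0.879 × 0.907 × 0.837 = 0.667301.

0.6673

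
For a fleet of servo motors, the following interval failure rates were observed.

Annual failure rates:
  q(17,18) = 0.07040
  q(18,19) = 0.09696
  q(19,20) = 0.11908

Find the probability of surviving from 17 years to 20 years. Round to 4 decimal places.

Survival from 17 to 20 is the product of surviving each interval: (1 − 0.07040) × (1 − 0.09696) × (1 − 0.11908).
= 0.92960 × 0.90304 × 0.88092 = 0.739502.

0.7395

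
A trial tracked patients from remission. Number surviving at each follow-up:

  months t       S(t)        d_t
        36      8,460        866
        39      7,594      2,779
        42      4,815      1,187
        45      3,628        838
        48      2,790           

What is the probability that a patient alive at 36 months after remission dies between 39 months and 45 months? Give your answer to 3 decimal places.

0.469

This is the probability of reaching 39 but not 45, conditional on being alive at 36: (S(39) − S(45)) / S(36).
= (7,594 − 3,628) / 8,460 = 3,966 / 8,460 = 0.468794.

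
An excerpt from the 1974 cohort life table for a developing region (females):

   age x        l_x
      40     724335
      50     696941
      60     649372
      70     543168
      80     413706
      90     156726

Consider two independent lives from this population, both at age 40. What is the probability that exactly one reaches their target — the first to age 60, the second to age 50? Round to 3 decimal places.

p₁ = l_60/l_40 = 649372/724335 = 0.896508; p₂ = l_50/l_40 = 696941/724335 = 0.962180.
P(exactly one) = p₁(1−p₂) + (1−p₁)p₂ = 0.033906 + 0.099578 = 0.133484.

0.133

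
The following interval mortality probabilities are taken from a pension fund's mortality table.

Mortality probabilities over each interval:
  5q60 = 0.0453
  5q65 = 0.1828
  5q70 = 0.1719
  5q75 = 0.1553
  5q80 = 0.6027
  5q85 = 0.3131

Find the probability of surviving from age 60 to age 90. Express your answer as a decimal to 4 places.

0.1489

The overall survival probability is (1 − 0.0453) × (1 − 0.1828) × (1 − 0.1719) × (1 − 0.1553) × (1 − 0.6027) × (1 − 0.3131).
= 0.9547 × 0.8172 × 0.8281 × 0.8447 × 0.3973 × 0.6869 = 0.148934.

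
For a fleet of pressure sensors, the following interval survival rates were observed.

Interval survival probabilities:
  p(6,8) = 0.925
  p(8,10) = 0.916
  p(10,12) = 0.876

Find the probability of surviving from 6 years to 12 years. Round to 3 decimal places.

0.742

Survival from 6 to 12 is the product of surviving each interval: 0.925 × 0.916 × 0.876.
= 0.742235.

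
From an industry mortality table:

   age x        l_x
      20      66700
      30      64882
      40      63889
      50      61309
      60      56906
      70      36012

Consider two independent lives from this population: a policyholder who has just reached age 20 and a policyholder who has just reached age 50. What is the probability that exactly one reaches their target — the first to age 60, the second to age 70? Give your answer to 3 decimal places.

p₁ = l_60/l_20 = 56906/66700 = 0.853163; p₂ = l_70/l_50 = 36012/61309 = 0.587385.
P(exactly one) = p₁(1−p₂) + (1−p₁)p₂ = 0.352028 + 0.086250 = 0.438278.

0.438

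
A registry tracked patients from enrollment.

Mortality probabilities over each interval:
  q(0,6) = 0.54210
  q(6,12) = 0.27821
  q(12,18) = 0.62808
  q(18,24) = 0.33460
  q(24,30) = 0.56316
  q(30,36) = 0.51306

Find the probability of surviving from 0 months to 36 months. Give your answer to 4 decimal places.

Survival from 0 to 36 is the product of surviving each interval: (1 − 0.54210) × (1 − 0.27821) × (1 − 0.62808) × (1 − 0.33460) × (1 − 0.56316) × (1 − 0.51306).
= 0.45790 × 0.72179 × 0.37192 × 0.66540 × 0.43684 × 0.48694 = 0.017398.

0.0174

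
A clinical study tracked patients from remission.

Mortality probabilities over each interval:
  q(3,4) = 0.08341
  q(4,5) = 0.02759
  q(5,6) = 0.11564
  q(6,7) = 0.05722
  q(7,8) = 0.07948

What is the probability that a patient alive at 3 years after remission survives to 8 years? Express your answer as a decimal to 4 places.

0.6841

Survival from 3 to 8 is the product of surviving each interval: (1 − 0.08341) × (1 − 0.02759) × (1 − 0.11564) × (1 − 0.05722) × (1 − 0.07948).
= 0.91659 × 0.97241 × 0.88436 × 0.94278 × 0.92052 = 0.684065.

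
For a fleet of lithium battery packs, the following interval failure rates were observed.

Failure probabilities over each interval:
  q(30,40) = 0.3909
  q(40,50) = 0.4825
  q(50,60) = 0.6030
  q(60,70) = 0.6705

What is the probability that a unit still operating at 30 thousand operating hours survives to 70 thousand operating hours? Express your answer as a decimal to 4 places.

P(survive 30→70) = (1 − 0.3909) × (1 − 0.4825) × (1 − 0.6030) × (1 − 0.6705).
= 0.6091 × 0.5175 × 0.3970 × 0.3295 = 0.041233.

0.0412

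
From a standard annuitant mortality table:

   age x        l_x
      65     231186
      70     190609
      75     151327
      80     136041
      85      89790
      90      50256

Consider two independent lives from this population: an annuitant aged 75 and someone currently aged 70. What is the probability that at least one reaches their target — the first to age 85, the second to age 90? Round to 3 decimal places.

p₁ = l_85/l_75 = 89790/151327 = 0.593351; p₂ = l_90/l_70 = 50256/190609 = 0.263660.
P(at least one) = 1 − (1−p₁)(1−p₂) = 1 − 0.406649 × 0.736340 = 0.700568.

0.701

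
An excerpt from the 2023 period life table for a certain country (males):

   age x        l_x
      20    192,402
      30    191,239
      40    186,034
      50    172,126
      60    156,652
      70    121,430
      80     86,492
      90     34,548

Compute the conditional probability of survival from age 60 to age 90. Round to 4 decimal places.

0.2205

We want 30p60 = l_90/l_60.
The conditional survival probability is l_90/l_60 = 34,548/156,652 = 0.220540.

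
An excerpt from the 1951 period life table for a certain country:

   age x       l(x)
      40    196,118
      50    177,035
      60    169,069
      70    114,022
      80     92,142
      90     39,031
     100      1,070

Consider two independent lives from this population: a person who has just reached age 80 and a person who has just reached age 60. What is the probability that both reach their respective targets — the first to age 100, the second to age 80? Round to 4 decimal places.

0.0063

p₁ = l(100)/l(80) = 1,070/92,142 = 0.011613; p₂ = l(80)/l(60) = 92,142/169,069 = 0.544996.
P(both) = p₁ × p₂ = 0.011613 × 0.544996 = 0.006329.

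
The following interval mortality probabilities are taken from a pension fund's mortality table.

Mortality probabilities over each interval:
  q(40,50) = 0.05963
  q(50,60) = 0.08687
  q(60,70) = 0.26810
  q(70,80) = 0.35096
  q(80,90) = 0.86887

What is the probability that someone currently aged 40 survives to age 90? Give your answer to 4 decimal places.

0.0535

The overall survival probability is (1 − 0.05963) × (1 − 0.08687) × (1 − 0.26810) × (1 − 0.35096) × (1 − 0.86887).
= 0.94037 × 0.91313 × 0.73190 × 0.64904 × 0.13113 = 0.053488.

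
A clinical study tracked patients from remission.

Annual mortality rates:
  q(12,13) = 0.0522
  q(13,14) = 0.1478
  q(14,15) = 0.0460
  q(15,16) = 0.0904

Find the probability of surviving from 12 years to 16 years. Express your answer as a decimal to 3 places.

P(survive 12→16) = (1 − 0.0522) × (1 − 0.1478) × (1 − 0.0460) × (1 − 0.0904).
= 0.9478 × 0.8522 × 0.9540 × 0.9096 = 0.700902.

0.701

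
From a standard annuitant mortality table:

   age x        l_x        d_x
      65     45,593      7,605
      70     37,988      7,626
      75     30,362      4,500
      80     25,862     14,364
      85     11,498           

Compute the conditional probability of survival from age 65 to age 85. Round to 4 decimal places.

0.2522

We want 20p65 = l_85/l_65.
The conditional survival probability is l_85/l_65 = 11,498/45,593 = 0.252188.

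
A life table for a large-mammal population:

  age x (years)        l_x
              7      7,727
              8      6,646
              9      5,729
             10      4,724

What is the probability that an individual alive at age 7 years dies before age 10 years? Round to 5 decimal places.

0.38864

P(die before 10 | alive at 7) = 1 − l_10/l_7 = 1 − 4,724/7,727 = (3,003)/7,727 = 0.388637.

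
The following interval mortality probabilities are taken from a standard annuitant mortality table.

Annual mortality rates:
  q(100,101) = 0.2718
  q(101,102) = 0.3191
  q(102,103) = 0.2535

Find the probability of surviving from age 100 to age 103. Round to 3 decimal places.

Chaining the interval survival probabilities: (1 − 0.2718) × (1 − 0.3191) × (1 − 0.2535).
= 0.7282 × 0.6809 × 0.7465 = 0.370138.

0.370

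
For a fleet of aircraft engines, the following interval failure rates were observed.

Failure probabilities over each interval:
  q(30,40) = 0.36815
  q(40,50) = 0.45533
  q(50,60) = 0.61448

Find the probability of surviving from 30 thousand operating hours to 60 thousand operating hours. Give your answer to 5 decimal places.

0.13268

Survival from 30 to 60 is the product of surviving each interval: (1 − 0.36815) × (1 − 0.45533) × (1 − 0.61448).
= 0.63185 × 0.54467 × 0.38552 = 0.132677.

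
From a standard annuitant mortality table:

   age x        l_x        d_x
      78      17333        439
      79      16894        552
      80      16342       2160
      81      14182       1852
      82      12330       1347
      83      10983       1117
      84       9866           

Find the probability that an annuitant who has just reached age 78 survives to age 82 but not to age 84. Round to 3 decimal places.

We want 4|2q78 = (l_82 − l_84)/l_78.
This is the probability of reaching 82 but not 84, conditional on being alive at 78: (l_82 − l_84) / l_78.
= (12330 − 9866) / 17333 = 2464 / 17333 = 0.142157.

0.142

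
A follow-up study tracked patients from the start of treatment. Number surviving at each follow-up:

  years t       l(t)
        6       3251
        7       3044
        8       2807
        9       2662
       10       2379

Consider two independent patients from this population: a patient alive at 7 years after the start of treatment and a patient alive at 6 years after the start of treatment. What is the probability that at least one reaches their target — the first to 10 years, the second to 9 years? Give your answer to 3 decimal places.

p₁ = l(10)/l(7) = 2379/3044 = 0.781537; p₂ = l(9)/l(6) = 2662/3251 = 0.818825.
P(at least one) = 1 − (1−p₁)(1−p₂) = 1 − 0.218463 × 0.181175 = 0.960420.

0.960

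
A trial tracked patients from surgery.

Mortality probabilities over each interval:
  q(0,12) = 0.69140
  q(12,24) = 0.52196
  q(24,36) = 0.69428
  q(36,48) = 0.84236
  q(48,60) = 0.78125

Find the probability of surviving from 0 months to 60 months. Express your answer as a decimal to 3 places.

0.002

Chaining the interval survival probabilities: (1 − 0.69140) × (1 − 0.52196) × (1 − 0.69428) × (1 − 0.84236) × (1 − 0.78125).
= 0.30860 × 0.47804 × 0.30572 × 0.15764 × 0.21875 = 0.001555.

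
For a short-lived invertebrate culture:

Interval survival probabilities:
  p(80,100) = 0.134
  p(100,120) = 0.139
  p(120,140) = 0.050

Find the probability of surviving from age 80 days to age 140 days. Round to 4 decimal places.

0.0009

P(survive 80→140) = 0.134 × 0.139 × 0.050.
= 0.000931.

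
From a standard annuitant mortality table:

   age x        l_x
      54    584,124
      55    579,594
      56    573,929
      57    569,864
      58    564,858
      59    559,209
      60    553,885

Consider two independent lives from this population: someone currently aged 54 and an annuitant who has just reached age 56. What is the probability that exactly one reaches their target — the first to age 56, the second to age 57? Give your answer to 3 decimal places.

0.024

p₁ = l_56/l_54 = 573,929/584,124 = 0.982547; p₂ = l_57/l_56 = 569,864/573,929 = 0.992917.
P(exactly one) = p₁(1−p₂) + (1−p₁)p₂ = 0.006959 + 0.017329 = 0.024289.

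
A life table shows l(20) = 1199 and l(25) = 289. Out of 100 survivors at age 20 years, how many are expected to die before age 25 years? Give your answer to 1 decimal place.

75.9

The relevant probability is 1 − 289/1199 = 0.758966.
Expected number = 100 × 0.758966 = 75.9.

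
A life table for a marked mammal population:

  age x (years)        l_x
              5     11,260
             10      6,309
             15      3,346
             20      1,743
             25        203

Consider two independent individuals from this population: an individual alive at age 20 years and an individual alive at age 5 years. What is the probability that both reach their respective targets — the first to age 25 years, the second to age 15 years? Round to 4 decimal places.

p₁ = l_25/l_20 = 203/1,743 = 0.116466; p₂ = l_15/l_5 = 3,346/11,260 = 0.297158.
P(both) = p₁ × p₂ = 0.116466 × 0.297158 = 0.034609.

0.0346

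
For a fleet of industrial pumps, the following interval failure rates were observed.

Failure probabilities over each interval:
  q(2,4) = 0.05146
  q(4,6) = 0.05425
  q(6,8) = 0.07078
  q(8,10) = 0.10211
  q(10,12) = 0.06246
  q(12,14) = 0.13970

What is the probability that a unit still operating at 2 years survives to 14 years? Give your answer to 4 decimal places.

The overall survival probability is (1 − 0.05146) × (1 − 0.05425) × (1 − 0.07078) × (1 − 0.10211) × (1 − 0.06246) × (1 − 0.13970).
= 0.94854 × 0.94575 × 0.92922 × 0.89789 × 0.93754 × 0.86030 = 0.603689.

0.6037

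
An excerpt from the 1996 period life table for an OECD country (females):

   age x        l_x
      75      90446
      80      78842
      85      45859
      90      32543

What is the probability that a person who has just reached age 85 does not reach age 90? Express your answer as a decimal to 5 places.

P(die before 90 | alive at 85) = 1 − l_90/l_85 = 1 − 32543/45859 = (13316)/45859 = 0.290368.

0.29037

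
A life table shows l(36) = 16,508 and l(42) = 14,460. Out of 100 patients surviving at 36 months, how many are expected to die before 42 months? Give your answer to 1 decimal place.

12.4

The relevant probability is 1 − 14,460/16,508 = 0.124061.
Expected number = 100 × 0.124061 = 12.4.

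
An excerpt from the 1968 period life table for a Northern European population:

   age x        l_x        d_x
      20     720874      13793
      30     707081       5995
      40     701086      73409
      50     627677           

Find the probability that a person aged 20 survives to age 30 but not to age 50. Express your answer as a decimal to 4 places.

We want 10|20q20 = (l_30 − l_50)/l_20.
This is the probability of reaching 30 but not 50, conditional on being alive at 20: (l_30 − l_50) / l_20.
= (707081 − 627677) / 720874 = 79404 / 720874 = 0.110150.

0.1101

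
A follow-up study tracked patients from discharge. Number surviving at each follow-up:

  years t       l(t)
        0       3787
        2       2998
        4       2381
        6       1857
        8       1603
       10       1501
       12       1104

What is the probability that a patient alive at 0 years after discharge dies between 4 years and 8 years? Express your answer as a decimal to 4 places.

0.2054

This is the probability of reaching 4 but not 8, conditional on being alive at 0: (l(4) − l(8)) / l(0).
= (2381 − 1603) / 3787 = 778 / 3787 = 0.205440.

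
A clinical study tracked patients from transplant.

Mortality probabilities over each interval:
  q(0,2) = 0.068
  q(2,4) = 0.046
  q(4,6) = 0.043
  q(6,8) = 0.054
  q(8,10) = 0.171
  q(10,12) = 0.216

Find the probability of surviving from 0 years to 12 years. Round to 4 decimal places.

Survival from 0 to 12 is the product of surviving each interval: (1 − 0.068) × (1 − 0.046) × (1 − 0.043) × (1 − 0.054) × (1 − 0.171) × (1 − 0.216).
= 0.932 × 0.954 × 0.957 × 0.946 × 0.829 × 0.784 = 0.523164.

0.5232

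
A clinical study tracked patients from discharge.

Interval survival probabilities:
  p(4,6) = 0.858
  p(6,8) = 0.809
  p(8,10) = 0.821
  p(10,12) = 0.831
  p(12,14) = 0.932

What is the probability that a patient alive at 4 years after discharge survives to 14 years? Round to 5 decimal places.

0.44136

Chaining the interval survival probabilities: 0.858 × 0.809 × 0.821 × 0.831 × 0.932.
= 0.441363.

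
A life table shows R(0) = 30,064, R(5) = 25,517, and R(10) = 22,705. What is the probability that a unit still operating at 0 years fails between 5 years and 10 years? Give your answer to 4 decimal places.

0.0935

This is the probability of reaching 5 but not 10, conditional on being operational at 0: (R(5) − R(10)) / R(0).
= (25,517 − 22,705) / 30,064 = 2,812 / 30,064 = 0.093534.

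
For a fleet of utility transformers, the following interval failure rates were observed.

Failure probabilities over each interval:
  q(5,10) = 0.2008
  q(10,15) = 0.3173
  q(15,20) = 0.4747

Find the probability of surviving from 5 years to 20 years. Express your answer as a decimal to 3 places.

0.287

The overall survival probability is (1 − 0.2008) × (1 − 0.3173) × (1 − 0.4747).
= 0.7992 × 0.6827 × 0.5253 = 0.286611.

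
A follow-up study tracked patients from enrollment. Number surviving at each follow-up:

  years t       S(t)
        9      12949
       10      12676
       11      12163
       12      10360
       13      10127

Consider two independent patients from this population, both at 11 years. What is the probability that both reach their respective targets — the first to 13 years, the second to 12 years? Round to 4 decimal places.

0.7092

p₁ = S(13)/S(11) = 10127/12163 = 0.832607; p₂ = S(12)/S(11) = 10360/12163 = 0.851764.
P(both) = p₁ × p₂ = 0.832607 × 0.851764 = 0.709185.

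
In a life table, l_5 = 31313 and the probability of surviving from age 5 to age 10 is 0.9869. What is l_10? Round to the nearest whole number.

30903

l_10 = l_5 × p = 31313 × 0.9869 = 30903.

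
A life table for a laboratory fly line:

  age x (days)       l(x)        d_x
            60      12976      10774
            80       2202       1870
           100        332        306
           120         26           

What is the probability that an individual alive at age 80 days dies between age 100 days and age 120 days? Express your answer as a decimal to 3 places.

0.139

This is the probability of reaching 100 but not 120, conditional on being alive at 80: (l(100) − l(120)) / l(80).
= (332 − 26) / 2202 = 306 / 2202 = 0.138965.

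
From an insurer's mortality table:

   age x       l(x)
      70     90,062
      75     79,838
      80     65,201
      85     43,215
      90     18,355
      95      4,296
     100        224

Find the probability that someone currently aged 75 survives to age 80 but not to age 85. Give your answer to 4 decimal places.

This is the probability of reaching 80 but not 85, conditional on being alive at 75: (l(80) − l(85)) / l(75).
= (65,201 − 43,215) / 79,838 = 21,986 / 79,838 = 0.275383.

0.2754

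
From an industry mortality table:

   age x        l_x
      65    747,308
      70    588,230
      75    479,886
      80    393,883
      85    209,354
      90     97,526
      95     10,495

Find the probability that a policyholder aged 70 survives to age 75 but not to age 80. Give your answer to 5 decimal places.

0.14621

This is the probability of reaching 75 but not 80, conditional on being alive at 70: (l_75 − l_80) / l_70.
= (479,886 − 393,883) / 588,230 = 86,003 / 588,230 = 0.146206.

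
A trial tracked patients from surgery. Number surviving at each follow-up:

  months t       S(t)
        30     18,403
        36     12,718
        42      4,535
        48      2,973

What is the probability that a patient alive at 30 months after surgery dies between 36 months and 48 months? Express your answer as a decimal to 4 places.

This is the probability of reaching 36 but not 48, conditional on being alive at 30: (S(36) − S(48)) / S(30).
= (12,718 − 2,973) / 18,403 = 9,745 / 18,403 = 0.529533.

0.5295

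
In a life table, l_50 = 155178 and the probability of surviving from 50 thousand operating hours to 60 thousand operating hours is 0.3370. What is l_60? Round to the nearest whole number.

l_60 = l_50 × p = 155178 × 0.3370 = 52295.

52295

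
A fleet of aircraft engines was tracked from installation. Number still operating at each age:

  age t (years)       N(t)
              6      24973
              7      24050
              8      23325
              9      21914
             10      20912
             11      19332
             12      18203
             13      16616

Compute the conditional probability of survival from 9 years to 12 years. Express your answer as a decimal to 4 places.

The conditional survival probability is N(12)/N(9) = 18203/21914 = 0.830656.

0.8307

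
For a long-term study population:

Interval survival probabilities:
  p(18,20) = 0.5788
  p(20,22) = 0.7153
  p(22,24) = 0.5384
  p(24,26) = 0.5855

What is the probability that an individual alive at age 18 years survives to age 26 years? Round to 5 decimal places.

0.13051

The overall survival probability is 0.5788 × 0.7153 × 0.5384 × 0.5855.
= 0.130511.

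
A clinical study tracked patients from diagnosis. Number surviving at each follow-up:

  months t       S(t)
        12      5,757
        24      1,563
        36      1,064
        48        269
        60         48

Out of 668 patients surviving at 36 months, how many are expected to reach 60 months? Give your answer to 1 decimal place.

The relevant probability is 48/1,064 = 0.045113.
Expected number = 668 × 0.045113 = 30.1.

30.1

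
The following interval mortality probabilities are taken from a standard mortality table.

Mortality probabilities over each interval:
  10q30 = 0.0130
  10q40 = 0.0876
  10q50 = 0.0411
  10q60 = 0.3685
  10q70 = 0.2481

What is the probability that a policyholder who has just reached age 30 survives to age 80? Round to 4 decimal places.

Survival from 30 to 80 is the product of surviving each interval: (1 − 0.0130) × (1 − 0.0876) × (1 − 0.0411) × (1 − 0.3685) × (1 − 0.2481).
= 0.9870 × 0.9124 × 0.9589 × 0.6315 × 0.7519 = 0.410024.

0.4100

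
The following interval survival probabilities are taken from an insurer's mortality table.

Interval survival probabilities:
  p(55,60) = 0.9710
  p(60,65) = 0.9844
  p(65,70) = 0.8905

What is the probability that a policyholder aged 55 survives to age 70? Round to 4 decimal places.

0.8512

Chaining the interval survival probabilities: 0.9710 × 0.9844 × 0.8905.
= 0.851187.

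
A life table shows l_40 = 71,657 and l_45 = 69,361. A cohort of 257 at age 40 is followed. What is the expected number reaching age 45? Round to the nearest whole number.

The relevant probability is 69,361/71,657 = 0.967958.
Expected number = 257 × 0.967958 = 249.

249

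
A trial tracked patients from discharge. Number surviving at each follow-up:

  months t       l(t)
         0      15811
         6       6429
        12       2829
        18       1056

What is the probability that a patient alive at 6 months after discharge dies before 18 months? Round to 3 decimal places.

P(die before 18 | alive at 6) = 1 − l(18)/l(6) = 1 − 1056/6429 = (5373)/6429 = 0.835744.

0.836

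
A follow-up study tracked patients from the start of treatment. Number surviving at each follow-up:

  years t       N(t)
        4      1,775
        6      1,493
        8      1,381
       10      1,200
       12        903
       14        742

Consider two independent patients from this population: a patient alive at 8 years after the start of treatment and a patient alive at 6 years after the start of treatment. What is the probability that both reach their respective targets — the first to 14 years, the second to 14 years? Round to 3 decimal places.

p₁ = N(14)/N(8) = 742/1,381 = 0.537292; p₂ = N(14)/N(6) = 742/1,493 = 0.496986.
P(both) = p₁ × p₂ = 0.537292 × 0.496986 = 0.267027.

0.267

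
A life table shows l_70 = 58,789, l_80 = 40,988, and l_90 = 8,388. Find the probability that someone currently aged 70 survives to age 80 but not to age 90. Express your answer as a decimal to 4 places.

0.5545

This is the probability of reaching 80 but not 90, conditional on being alive at 70: (l_80 − l_90) / l_70.
= (40,988 − 8,388) / 58,789 = 32,600 / 58,789 = 0.554526.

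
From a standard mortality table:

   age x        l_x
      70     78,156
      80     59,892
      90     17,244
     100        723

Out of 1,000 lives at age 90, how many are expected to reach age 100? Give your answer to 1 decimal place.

The relevant probability is 723/17,244 = 0.041928.
Expected number = 1,000 × 0.041928 = 41.9.

41.9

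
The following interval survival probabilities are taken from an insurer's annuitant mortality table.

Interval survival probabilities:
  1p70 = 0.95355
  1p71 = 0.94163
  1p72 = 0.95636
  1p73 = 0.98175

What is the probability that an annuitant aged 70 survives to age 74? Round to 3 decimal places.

0.843

Survival from 70 to 74 is the product of surviving each interval: 0.95355 × 0.94163 × 0.95636 × 0.98175.
= 0.843036.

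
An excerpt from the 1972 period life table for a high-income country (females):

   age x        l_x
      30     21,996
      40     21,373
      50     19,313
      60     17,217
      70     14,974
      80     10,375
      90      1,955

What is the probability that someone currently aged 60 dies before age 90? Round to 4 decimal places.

0.8864

P(die before 90 | alive at 60) = 1 − l_90/l_60 = 1 − 1,955/17,217 = (15,262)/17,217 = 0.886449.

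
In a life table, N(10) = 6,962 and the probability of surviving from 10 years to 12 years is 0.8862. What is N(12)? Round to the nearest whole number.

6170

N(12) = N(10) × p = 6,962 × 0.8862 = 6170.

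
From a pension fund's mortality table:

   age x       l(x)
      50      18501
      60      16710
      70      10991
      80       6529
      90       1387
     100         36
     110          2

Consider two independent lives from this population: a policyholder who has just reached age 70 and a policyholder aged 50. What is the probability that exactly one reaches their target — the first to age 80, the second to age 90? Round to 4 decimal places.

0.5799

p₁ = l(80)/l(70) = 6529/10991 = 0.594031; p₂ = l(90)/l(50) = 1387/18501 = 0.074969.
P(exactly one) = p₁(1−p₂) + (1−p₁)p₂ = 0.549497 + 0.030435 = 0.579932.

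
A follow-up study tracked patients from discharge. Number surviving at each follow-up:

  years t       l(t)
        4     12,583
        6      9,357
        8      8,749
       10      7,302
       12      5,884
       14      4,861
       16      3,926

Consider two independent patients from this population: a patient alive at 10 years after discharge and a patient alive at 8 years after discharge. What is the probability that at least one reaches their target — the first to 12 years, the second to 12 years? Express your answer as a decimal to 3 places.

p₁ = l(12)/l(10) = 5,884/7,302 = 0.805807; p₂ = l(12)/l(8) = 5,884/8,749 = 0.672534.
P(at least one) = 1 − (1−p₁)(1−p₂) = 1 − 0.194193 × 0.327466 = 0.936408.

0.936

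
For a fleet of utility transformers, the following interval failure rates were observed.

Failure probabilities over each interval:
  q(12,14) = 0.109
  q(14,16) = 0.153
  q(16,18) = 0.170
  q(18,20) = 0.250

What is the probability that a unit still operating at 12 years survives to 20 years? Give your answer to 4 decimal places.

The overall survival probability is (1 − 0.109) × (1 − 0.153) × (1 − 0.170) × (1 − 0.250).
= 0.891 × 0.847 × 0.830 × 0.750 = 0.469786.

0.4698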